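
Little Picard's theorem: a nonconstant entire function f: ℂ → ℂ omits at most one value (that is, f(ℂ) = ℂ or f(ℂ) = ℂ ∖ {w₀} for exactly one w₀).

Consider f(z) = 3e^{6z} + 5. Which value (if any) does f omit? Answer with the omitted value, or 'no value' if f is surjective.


Little Picard bounds the complement of f(ℂ) to at most one point.
e^{6z} is never zero on ℂ, so 3·e^{6z} takes every value in ℂ ∖ {0}. Adding 5 shifts the range to ℂ ∖ {5}. Thus f omits exactly the value 5.

Omitted value: 5.


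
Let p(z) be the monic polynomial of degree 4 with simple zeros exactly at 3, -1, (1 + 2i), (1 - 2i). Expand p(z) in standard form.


The polynomial is p(z) = ∏_{α ∈ S} (z − α), where S = {3, -1, (1 + 2i), (1 - 2i)}.
Expanding the product yields: p(z) = z^4 -4·z^3 + 6·z^2 -4·z -15.
Note conjugate pairs combine to real quadratics: (z − (1+2i))(z − (1−2i)) = z² − 2z + 5.
The resulting polynomial has degree 4 and real coefficients as required.

p(z) = z^4 -4·z^3 + 6·z^2 -4·z -15.


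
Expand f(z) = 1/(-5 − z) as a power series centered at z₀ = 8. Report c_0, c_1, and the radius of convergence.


Let w = z − z₀, so z = z₀ + w.
Then -5 − z = -5 − (z₀ + w) = (-5 − z₀) − w = -13 − w.
f(z) = 1/(-13 − w) = (1/(-13)) · 1/(1 − w/(-13)) = Σ_{n≥0} w^n / (-13)^(n+1).
So c_n = 1/(-13)^(n+1):
  c_0 = 1/(-13)^1 = -1/13.
  c_1 = 1/(-13)^2 = 1/169.
The series is valid for |w/d| < 1, i.e. |z − z₀| < |d|.
Radius of convergence: R = |-5 − z₀| = |-13| = 13 (distance from z₀ to the singularity z = -5).

c_0 = -1/13, c_1 = 1/169; R = 13.


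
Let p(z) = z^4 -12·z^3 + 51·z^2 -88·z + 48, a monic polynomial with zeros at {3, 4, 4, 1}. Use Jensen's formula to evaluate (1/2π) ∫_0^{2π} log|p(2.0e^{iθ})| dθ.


Zeros: 1, 3, 4, 4; r = 2.0.
Inside |z| < r: 1. Outside (|z| ≥ r): 3, 4, 4.
p(0) = 48, so log|p(0)| = log(48) = 3.8712.
Apply Jensen: I(r) = log|p(0)| + Σ_k log(r/|z_k|), summed over zeros inside |z| < r.
  log(r/|z_k|) for z_k = 1: log(2.0/1) = 0.6931
  Outside zeros (3, 4, 4) contribute nothing to the Jensen sum.
Sum over inside zeros: 0.6931.
I(r) = log|p(0)| + (inside sum) = 3.8712 + 0.6931 = 4.5643.
Note: since some zeros are outside |z| ≤ r, the simplified n·log(r) form does NOT apply — only the inside zeros contribute.

I(r) ≈ 4.5643.


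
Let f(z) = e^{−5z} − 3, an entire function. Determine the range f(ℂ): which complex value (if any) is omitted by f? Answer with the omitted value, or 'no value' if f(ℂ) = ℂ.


Little Picard bounds the complement of f(ℂ) to at most one point.
e^{−5z} is never zero on ℂ, so 1·e^{−5z} takes every value in ℂ ∖ {0}. Adding -3 shifts the range to ℂ ∖ {-3}. Thus f omits exactly the value -3.

Omitted value: -3.


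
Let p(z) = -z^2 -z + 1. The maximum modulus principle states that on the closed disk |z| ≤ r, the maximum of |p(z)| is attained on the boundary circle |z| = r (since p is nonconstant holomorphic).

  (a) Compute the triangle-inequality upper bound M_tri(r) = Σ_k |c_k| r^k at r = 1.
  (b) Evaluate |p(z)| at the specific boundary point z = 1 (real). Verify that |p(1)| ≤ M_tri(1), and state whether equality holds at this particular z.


Coefficients: c_0 = 1, c_1 = -1, c_2 = -1. Radius r = 1.
Part (a). Triangle bound: M_tri(r) = Σ_k |c_k| r^k
  = |1|·1^0 + |-1|·1^1 + |-1|·1^2
  = 1 + 1 + 1 = 3.
This bounds M(r) := max_{|z|=r} |p(z)| from above; equality holds iff all terms c_k z^k can be made to align in phase at a single z on |z|=r.
Part (b). At z = 1 (real, on the circle |z| = r):
  p(1) = (1)·1^0 + (-1)·1^1 + (-1)·1^2 = -1.
  |p(1)| = 1.
Check: |p(1)| = 1 ≤ 3 = M_tri(1). ✓ Equality does not hold at z = 1 (the coefficients have mixed signs, so the terms do not all align in phase there).

M_tri(1) = 3; |p(1)| = 1; equality at z=1: no.


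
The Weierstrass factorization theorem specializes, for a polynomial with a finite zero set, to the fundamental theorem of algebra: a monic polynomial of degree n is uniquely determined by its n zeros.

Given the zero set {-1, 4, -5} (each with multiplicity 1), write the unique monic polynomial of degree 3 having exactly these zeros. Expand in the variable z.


The polynomial is p(z) = ∏_{α ∈ S} (z − α), where S = {-1, 4, -5}.
Expanding the product yields: p(z) = z^3 + 2·z^2 -19·z -20.
The resulting polynomial has degree 3 and real coefficients as required.

p(z) = z^3 + 2·z^2 -19·z -20.


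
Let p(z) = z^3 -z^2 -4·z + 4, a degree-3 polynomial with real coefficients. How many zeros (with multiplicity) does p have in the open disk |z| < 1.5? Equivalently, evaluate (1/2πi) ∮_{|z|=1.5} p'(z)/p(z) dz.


The zeros of p are: 2, -2, 1.
Their magnitudes are: 2, 2, 1.
Zeros with |z| < R = 1.5: 1.
Count = 1.
By the argument principle, (1/2πi) ∮_{|z|=R} p'(z)/p(z) dz equals exactly this count.

Number of zeros inside |z| < 1.5: 1.


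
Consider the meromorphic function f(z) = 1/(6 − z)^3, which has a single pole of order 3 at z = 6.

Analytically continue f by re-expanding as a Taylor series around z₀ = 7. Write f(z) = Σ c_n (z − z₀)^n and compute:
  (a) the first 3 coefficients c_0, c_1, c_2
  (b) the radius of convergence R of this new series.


Let w = z − z₀, so z = z₀ + w.
Then 6 − z = 6 − (z₀ + w) = (6 − z₀) − w = -1 − w.
f(z) = 1/(-1 − w)^3 = (1/(-1)^3) · (1 − w/(-1))^{−3}.
By the binomial series (1−u)^{−3} = Σ_{n≥0} C(n+2, 2) u^n for |u|<1, with u = w/(-1):
  c_n = C(n+2, 2) / (-1)^(n+3).
  c_0 = 1/(-1)^3 = -1.
  c_1 = 3/(-1)^4 = 3.
  c_2 = 6/(-1)^5 = -6.
The series is valid for |w/d| < 1, i.e. |z − z₀| < |d|.
Radius of convergence: R = |6 − z₀| = |-1| = 1 (distance from z₀ to the singularity z = 6).

c_0 = -1, c_1 = 3, c_2 = -6; R = 1.


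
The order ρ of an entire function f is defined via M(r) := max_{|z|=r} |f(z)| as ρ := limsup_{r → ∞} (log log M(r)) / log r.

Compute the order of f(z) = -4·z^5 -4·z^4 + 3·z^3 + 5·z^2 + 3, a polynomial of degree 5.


|f(z)| ≤ Σ|c_k|·r^k = O(r^5) as r → ∞. Polynomial growth is O(e^{r^ε}) for every ε > 0 (since r^5/e^{r^ε} → 0), so ρ ≤ ε for all ε > 0, i.e. ρ = 0. Every nonconstant polynomial has order 0.
Therefore ρ = 0.

Order ρ = 0.


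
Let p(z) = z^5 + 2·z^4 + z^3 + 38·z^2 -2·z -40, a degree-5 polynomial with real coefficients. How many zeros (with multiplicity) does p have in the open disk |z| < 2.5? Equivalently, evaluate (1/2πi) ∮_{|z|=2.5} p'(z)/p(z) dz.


The zeros of p are: -1, (1 + 3i), (1 - 3i), 1, -4.
Their magnitudes are: 1, 3.162, 3.162, 1, 4.
Zeros with |z| < R = 2.5: -1, 1.
Count = 2.
By the argument principle, (1/2πi) ∮_{|z|=R} p'(z)/p(z) dz equals exactly this count.

Number of zeros inside |z| < 2.5: 2.


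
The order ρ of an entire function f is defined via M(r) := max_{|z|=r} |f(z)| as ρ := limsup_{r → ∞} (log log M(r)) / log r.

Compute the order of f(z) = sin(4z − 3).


sin(w) is a linear combination of e^{iw} and e^{−iw} (or e^w, e^{−w} in the hyperbolic case), so |sin(w)| ≤ e^{|w|}. With w = 4z − 3, |w| ≤ 4|z| + 3 = 4r + 3 on |z| = r, giving M(r) ≤ e^{4r + 3}, so ρ ≤ 1. On a suitable ray (z = it for sin/cos; z = t for sinh/cosh, t real → ∞), |sin(4z − 3)| grows like e^{4|t|}/2, so ρ ≥ 1. Hence ρ = 1.
Therefore ρ = 1.

Order ρ = 1.


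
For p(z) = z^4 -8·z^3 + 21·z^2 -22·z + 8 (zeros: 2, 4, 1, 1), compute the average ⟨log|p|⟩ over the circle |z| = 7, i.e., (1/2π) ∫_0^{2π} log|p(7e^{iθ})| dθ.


Zeros: 1, 1, 2, 4; r = 7.
Inside |z| < r: 1, 1, 2, 4. Outside (|z| ≥ r): ∅.
p(0) = 8, so log|p(0)| = log(8) = 2.0794.
Apply Jensen: I(r) = log|p(0)| + Σ_k log(r/|z_k|), summed over zeros inside |z| < r.
  log(r/|z_k|) for z_k = 2: log(7/2) = 1.2528
  log(r/|z_k|) for z_k = 4: log(7/4) = 0.5596
  log(r/|z_k|) for z_k = 1: log(7/1) = 1.9459
  log(r/|z_k|) for z_k = 1: log(7/1) = 1.9459
Sum over inside zeros: 5.7042.
I(r) = log|p(0)| + (inside sum) = 2.0794 + 5.7042 = 7.7836.
Closed form (all zeros inside, monic): I(r) = n·log(r) = 4·log(7) = 7.7836. ✓

I(r) ≈ 7.7836.


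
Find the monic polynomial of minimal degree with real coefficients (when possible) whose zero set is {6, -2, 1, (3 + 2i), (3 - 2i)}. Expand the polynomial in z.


The polynomial is p(z) = ∏_{α ∈ S} (z − α), where S = {6, -2, 1, (3 + 2i), (3 - 2i)}.
Expanding the product yields: p(z) = z^5 -11·z^4 + 35·z^3 -5·z^2 -176·z + 156.
Note conjugate pairs combine to real quadratics: (z − (3+2i))(z − (3−2i)) = z² − 6z + 13.
The resulting polynomial has degree 5 and real coefficients as required.

p(z) = z^5 -11·z^4 + 35·z^3 -5·z^2 -176·z + 156.


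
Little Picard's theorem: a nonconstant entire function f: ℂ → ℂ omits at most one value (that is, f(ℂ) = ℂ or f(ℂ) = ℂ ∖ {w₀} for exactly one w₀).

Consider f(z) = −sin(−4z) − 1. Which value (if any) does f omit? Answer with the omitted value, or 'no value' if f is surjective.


Little Picard bounds the complement of f(ℂ) to at most one point.
sin is entire and surjective onto ℂ: for every w ∈ ℂ, sin(ζ) = w has a solution ζ ∈ ℂ (e.g., via the complex inverse arcsin). With ζ = −4z this gives z = ζ/(-4). Then -1·sin(−4z) takes every value in -1·ℂ = ℂ, and adding -1 is a bijection of ℂ. So f is surjective and omits no value. (Note: only on the real line is sin bounded by [−1, 1].)

Omitted value: no value.


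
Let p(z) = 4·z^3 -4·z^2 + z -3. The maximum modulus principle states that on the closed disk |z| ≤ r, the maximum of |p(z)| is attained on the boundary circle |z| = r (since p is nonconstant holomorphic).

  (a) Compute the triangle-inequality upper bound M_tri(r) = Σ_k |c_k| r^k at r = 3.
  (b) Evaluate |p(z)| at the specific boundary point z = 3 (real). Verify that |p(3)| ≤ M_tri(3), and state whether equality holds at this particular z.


Coefficients: c_0 = -3, c_1 = 1, c_2 = -4, c_3 = 4. Radius r = 3.
Part (a). Triangle bound: M_tri(r) = Σ_k |c_k| r^k
  = |-3|·3^0 + |1|·3^1 + |-4|·3^2 + |4|·3^3
  = 3 + 3 + 36 + 108 = 150.
This bounds M(r) := max_{|z|=r} |p(z)| from above; equality holds iff all terms c_k z^k can be made to align in phase at a single z on |z|=r.
Part (b). At z = 3 (real, on the circle |z| = r):
  p(3) = (-3)·3^0 + (1)·3^1 + (-4)·3^2 + (4)·3^3 = 72.
  |p(3)| = 72.
Check: |p(3)| = 72 ≤ 150 = M_tri(3). ✓ Equality does not hold at z = 3 (the coefficients have mixed signs, so the terms do not all align in phase there).

M_tri(3) = 150; |p(3)| = 72; equality at z=3: no.


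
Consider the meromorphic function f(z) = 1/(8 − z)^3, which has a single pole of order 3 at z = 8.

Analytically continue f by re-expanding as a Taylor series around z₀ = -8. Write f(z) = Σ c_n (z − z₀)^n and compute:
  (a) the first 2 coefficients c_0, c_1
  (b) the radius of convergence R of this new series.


Let w = z − z₀, so z = z₀ + w.
Then 8 − z = 8 − (z₀ + w) = (8 − z₀) − w = 16 − w.
f(z) = 1/(16 − w)^3 = (1/(16)^3) · (1 − w/(16))^{−3}.
By the binomial series (1−u)^{−3} = Σ_{n≥0} C(n+2, 2) u^n for |u|<1, with u = w/(16):
  c_n = C(n+2, 2) / (16)^(n+3).
  c_0 = 1/(16)^3 = 1/4096.
  c_1 = 3/(16)^4 = 3/65536.
The series is valid for |w/d| < 1, i.e. |z − z₀| < |d|.
Radius of convergence: R = |8 − z₀| = |16| = 16 (distance from z₀ to the singularity z = 8).

c_0 = 1/4096, c_1 = 3/65536; R = 16.


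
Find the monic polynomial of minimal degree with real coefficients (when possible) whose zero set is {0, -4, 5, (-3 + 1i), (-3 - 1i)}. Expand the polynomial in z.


The polynomial is p(z) = ∏_{α ∈ S} (z − α), where S = {0, -4, 5, (-3 + 1i), (-3 - 1i)}.
Expanding the product yields: p(z) = z^5 + 5·z^4 -16·z^3 -130·z^2 -200·z.
Note conjugate pairs combine to real quadratics: (z − (-3+1i))(z − (-3−1i)) = z² + 6z + 10.
The resulting polynomial has degree 5 and real coefficients as required.

p(z) = z^5 + 5·z^4 -16·z^3 -130·z^2 -200·z.


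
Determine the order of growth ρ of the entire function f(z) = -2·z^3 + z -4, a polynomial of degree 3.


|f(z)| ≤ Σ|c_k|·r^k = O(r^3) as r → ∞. Polynomial growth is O(e^{r^ε}) for every ε > 0 (since r^3/e^{r^ε} → 0), so ρ ≤ ε for all ε > 0, i.e. ρ = 0. Every nonconstant polynomial has order 0.
Therefore ρ = 0.

Order ρ = 0.


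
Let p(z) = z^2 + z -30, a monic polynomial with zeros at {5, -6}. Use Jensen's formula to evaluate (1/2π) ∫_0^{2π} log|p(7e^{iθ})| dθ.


Zeros: -6, 5; r = 7.
Inside |z| < r: -6, 5. Outside (|z| ≥ r): ∅.
p(0) = -30, so log|p(0)| = log(30) = 3.4012.
Apply Jensen: I(r) = log|p(0)| + Σ_k log(r/|z_k|), summed over zeros inside |z| < r.
  log(r/|z_k|) for z_k = 5: log(7/5) = 0.3365
  log(r/|z_k|) for z_k = -6: log(7/6) = 0.1542
Sum over inside zeros: 0.4906.
I(r) = log|p(0)| + (inside sum) = 3.4012 + 0.4906 = 3.8918.
Closed form (all zeros inside, monic): I(r) = n·log(r) = 2·log(7) = 3.8918. ✓

I(r) ≈ 3.8918.


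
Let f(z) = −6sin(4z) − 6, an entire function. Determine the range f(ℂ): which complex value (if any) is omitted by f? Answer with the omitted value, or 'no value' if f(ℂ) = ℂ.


Little Picard bounds the complement of f(ℂ) to at most one point.
sin is entire and surjective onto ℂ: for every w ∈ ℂ, sin(ζ) = w has a solution ζ ∈ ℂ (e.g., via the complex inverse arcsin). With ζ = 4z this gives z = ζ/(4). Then -6·sin(4z) takes every value in -6·ℂ = ℂ, and adding -6 is a bijection of ℂ. So f is surjective and omits no value. (Note: only on the real line is sin bounded by [−1, 1].)

Omitted value: no value.


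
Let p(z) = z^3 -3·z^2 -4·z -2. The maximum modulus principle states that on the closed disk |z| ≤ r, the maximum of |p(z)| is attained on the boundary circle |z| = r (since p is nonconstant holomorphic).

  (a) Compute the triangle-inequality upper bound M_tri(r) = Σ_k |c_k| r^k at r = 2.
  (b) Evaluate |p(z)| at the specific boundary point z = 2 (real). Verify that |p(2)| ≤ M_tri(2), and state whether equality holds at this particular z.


Coefficients: c_0 = -2, c_1 = -4, c_2 = -3, c_3 = 1. Radius r = 2.
Part (a). Triangle bound: M_tri(r) = Σ_k |c_k| r^k
  = |-2|·2^0 + |-4|·2^1 + |-3|·2^2 + |1|·2^3
  = 2 + 8 + 12 + 8 = 30.
This bounds M(r) := max_{|z|=r} |p(z)| from above; equality holds iff all terms c_k z^k can be made to align in phase at a single z on |z|=r.
Part (b). At z = 2 (real, on the circle |z| = r):
  p(2) = (-2)·2^0 + (-4)·2^1 + (-3)·2^2 + (1)·2^3 = -14.
  |p(2)| = 14.
Check: |p(2)| = 14 ≤ 30 = M_tri(2). ✓ Equality does not hold at z = 2 (the coefficients have mixed signs, so the terms do not all align in phase there).

M_tri(2) = 30; |p(2)| = 14; equality at z=2: no.


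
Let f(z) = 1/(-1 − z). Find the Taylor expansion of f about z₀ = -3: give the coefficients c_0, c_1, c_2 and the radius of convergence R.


Let w = z − z₀, so z = z₀ + w.
Then -1 − z = -1 − (z₀ + w) = (-1 − z₀) − w = 2 − w.
f(z) = 1/(2 − w) = (1/(2)) · 1/(1 − w/(2)) = Σ_{n≥0} w^n / (2)^(n+1).
So c_n = 1/(2)^(n+1):
  c_0 = 1/(2)^1 = 1/2.
  c_1 = 1/(2)^2 = 1/4.
  c_2 = 1/(2)^3 = 1/8.
The series is valid for |w/d| < 1, i.e. |z − z₀| < |d|.
Radius of convergence: R = |-1 − z₀| = |2| = 2 (distance from z₀ to the singularity z = -1).

c_0 = 1/2, c_1 = 1/4, c_2 = 1/8; R = 2.


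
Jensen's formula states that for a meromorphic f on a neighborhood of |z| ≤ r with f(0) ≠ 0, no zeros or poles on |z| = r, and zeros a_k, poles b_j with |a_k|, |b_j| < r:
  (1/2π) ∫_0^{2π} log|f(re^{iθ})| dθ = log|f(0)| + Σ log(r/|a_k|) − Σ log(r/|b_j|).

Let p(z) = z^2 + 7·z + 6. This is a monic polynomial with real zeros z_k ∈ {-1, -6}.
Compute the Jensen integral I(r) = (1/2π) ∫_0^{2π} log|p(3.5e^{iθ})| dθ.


Zeros: -6, -1; r = 3.5.
Inside |z| < r: -1. Outside (|z| ≥ r): -6.
p(0) = 6, so log|p(0)| = log(6) = 1.7918.
Apply Jensen: I(r) = log|p(0)| + Σ_k log(r/|z_k|), summed over zeros inside |z| < r.
  log(r/|z_k|) for z_k = -1: log(3.5/1) = 1.2528
  Outside zeros (-6) contribute nothing to the Jensen sum.
Sum over inside zeros: 1.2528.
I(r) = log|p(0)| + (inside sum) = 1.7918 + 1.2528 = 3.0445.
Note: since some zeros are outside |z| ≤ r, the simplified n·log(r) form does NOT apply — only the inside zeros contribute.

I(r) ≈ 3.0445.


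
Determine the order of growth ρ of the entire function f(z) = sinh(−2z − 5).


sinh(w) is a linear combination of e^{iw} and e^{−iw} (or e^w, e^{−w} in the hyperbolic case), so |sinh(w)| ≤ e^{|w|}. With w = −2z − 5, |w| ≤ 2|z| + 5 = 2r + 5 on |z| = r, giving M(r) ≤ e^{2r + 5}, so ρ ≤ 1. On a suitable ray (z = it for sin/cos; z = t for sinh/cosh, t real → ∞), |sinh(−2z − 5)| grows like e^{2|t|}/2, so ρ ≥ 1. Hence ρ = 1.
Therefore ρ = 1.

Order ρ = 1.


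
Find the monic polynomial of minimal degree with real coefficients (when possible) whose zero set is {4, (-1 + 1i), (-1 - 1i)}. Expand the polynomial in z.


The polynomial is p(z) = ∏_{α ∈ S} (z − α), where S = {4, (-1 + 1i), (-1 - 1i)}.
Expanding the product yields: p(z) = z^3 -2·z^2 -6·z -8.
Note conjugate pairs combine to real quadratics: (z − (-1+1i))(z − (-1−1i)) = z² + 2z + 2.
The resulting polynomial has degree 3 and real coefficients as required.

p(z) = z^3 -2·z^2 -6·z -8.


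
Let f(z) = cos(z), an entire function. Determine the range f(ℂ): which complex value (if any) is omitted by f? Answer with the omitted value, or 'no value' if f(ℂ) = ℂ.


Little Picard bounds the complement of f(ℂ) to at most one point.
cos is entire and surjective onto ℂ: for every w ∈ ℂ, cos(ζ) = w has a solution ζ ∈ ℂ (e.g., via the complex inverse arccos). With ζ = z this gives z = ζ/(1). Then 1·cos(z) takes every value in 1·ℂ = ℂ, and adding 0 is a bijection of ℂ. So f is surjective and omits no value. (Note: only on the real line is cos bounded by [−1, 1].)

Omitted value: no value.


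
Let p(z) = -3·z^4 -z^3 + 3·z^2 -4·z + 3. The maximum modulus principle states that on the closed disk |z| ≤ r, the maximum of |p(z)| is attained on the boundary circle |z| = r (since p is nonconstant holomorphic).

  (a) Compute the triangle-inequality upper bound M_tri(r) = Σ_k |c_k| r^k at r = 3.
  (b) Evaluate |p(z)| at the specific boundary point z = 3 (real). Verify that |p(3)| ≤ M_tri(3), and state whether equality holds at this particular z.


Coefficients: c_0 = 3, c_1 = -4, c_2 = 3, c_3 = -1, c_4 = -3. Radius r = 3.
Part (a). Triangle bound: M_tri(r) = Σ_k |c_k| r^k
  = |3|·3^0 + |-4|·3^1 + |3|·3^2 + |-1|·3^3 + |-3|·3^4
  = 3 + 12 + 27 + 27 + 243 = 312.
This bounds M(r) := max_{|z|=r} |p(z)| from above; equality holds iff all terms c_k z^k can be made to align in phase at a single z on |z|=r.
Part (b). At z = 3 (real, on the circle |z| = r):
  p(3) = (3)·3^0 + (-4)·3^1 + (3)·3^2 + (-1)·3^3 + (-3)·3^4 = -252.
  |p(3)| = 252.
Check: |p(3)| = 252 ≤ 312 = M_tri(3). ✓ Equality does not hold at z = 3 (the coefficients have mixed signs, so the terms do not all align in phase there).

M_tri(3) = 312; |p(3)| = 252; equality at z=3: no.


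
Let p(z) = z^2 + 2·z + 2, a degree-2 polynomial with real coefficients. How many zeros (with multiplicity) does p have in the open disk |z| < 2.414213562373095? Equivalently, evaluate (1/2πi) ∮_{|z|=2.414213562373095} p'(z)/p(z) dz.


The zeros of p are: (-1 + 1i), (-1 - 1i).
Their magnitudes are: 1.414, 1.414.
Zeros with |z| < R = 2.414213562373095: (-1 + 1i), (-1 - 1i).
Count = 2.
By the argument principle, (1/2πi) ∮_{|z|=R} p'(z)/p(z) dz equals exactly this count.

Number of zeros inside |z| < 2.414213562373095: 2.


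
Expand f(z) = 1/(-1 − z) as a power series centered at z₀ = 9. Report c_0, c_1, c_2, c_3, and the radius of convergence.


Let w = z − z₀, so z = z₀ + w.
Then -1 − z = -1 − (z₀ + w) = (-1 − z₀) − w = -10 − w.
f(z) = 1/(-10 − w) = (1/(-10)) · 1/(1 − w/(-10)) = Σ_{n≥0} w^n / (-10)^(n+1).
So c_n = 1/(-10)^(n+1):
  c_0 = 1/(-10)^1 = -1/10.
  c_1 = 1/(-10)^2 = 1/100.
  c_2 = 1/(-10)^3 = -1/1000.
  c_3 = 1/(-10)^4 = 1/10000.
The series is valid for |w/d| < 1, i.e. |z − z₀| < |d|.
Radius of convergence: R = |-1 − z₀| = |-10| = 10 (distance from z₀ to the singularity z = -1).

c_0 = -1/10, c_1 = 1/100, c_2 = -1/1000, c_3 = 1/10000; R = 10.


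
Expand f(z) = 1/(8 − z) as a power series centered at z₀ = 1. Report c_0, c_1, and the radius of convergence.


Let w = z − z₀, so z = z₀ + w.
Then 8 − z = 8 − (z₀ + w) = (8 − z₀) − w = 7 − w.
f(z) = 1/(7 − w) = (1/(7)) · 1/(1 − w/(7)) = Σ_{n≥0} w^n / (7)^(n+1).
So c_n = 1/(7)^(n+1):
  c_0 = 1/(7)^1 = 1/7.
  c_1 = 1/(7)^2 = 1/49.
The series is valid for |w/d| < 1, i.e. |z − z₀| < |d|.
Radius of convergence: R = |8 − z₀| = |7| = 7 (distance from z₀ to the singularity z = 8).

c_0 = 1/7, c_1 = 1/49; R = 7.


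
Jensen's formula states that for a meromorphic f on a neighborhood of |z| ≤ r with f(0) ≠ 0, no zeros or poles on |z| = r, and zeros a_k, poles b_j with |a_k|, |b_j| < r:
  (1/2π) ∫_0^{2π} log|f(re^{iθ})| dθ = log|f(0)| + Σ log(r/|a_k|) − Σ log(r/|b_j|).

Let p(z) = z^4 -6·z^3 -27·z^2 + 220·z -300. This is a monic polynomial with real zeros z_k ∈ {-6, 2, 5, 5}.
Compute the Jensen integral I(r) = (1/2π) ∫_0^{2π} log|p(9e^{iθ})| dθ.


Zeros: -6, 2, 5, 5; r = 9.
Inside |z| < r: -6, 2, 5, 5. Outside (|z| ≥ r): ∅.
p(0) = -300, so log|p(0)| = log(300) = 5.7038.
Apply Jensen: I(r) = log|p(0)| + Σ_k log(r/|z_k|), summed over zeros inside |z| < r.
  log(r/|z_k|) for z_k = -6: log(9/6) = 0.4055
  log(r/|z_k|) for z_k = 2: log(9/2) = 1.5041
  log(r/|z_k|) for z_k = 5: log(9/5) = 0.5878
  log(r/|z_k|) for z_k = 5: log(9/5) = 0.5878
Sum over inside zeros: 3.0851.
I(r) = log|p(0)| + (inside sum) = 5.7038 + 3.0851 = 8.7889.
Closed form (all zeros inside, monic): I(r) = n·log(r) = 4·log(9) = 8.7889. ✓

I(r) ≈ 8.7889.


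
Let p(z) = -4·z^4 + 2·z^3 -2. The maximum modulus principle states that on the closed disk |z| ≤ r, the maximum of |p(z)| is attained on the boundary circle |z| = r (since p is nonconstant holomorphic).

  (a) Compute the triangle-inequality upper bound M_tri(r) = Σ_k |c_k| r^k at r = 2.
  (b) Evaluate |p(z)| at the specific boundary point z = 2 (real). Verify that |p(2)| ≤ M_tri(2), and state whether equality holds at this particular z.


Coefficients: c_0 = -2, c_1 = 0, c_2 = 0, c_3 = 2, c_4 = -4. Radius r = 2.
Part (a). Triangle bound: M_tri(r) = Σ_k |c_k| r^k
  = |-2|·2^0 + |0|·2^1 + |0|·2^2 + |2|·2^3 + |-4|·2^4
  = 2 + 0 + 0 + 16 + 64 = 82.
This bounds M(r) := max_{|z|=r} |p(z)| from above; equality holds iff all terms c_k z^k can be made to align in phase at a single z on |z|=r.
Part (b). At z = 2 (real, on the circle |z| = r):
  p(2) = (-2)·2^0 + (0)·2^1 + (0)·2^2 + (2)·2^3 + (-4)·2^4 = -50.
  |p(2)| = 50.
Check: |p(2)| = 50 ≤ 82 = M_tri(2). ✓ Equality does not hold at z = 2 (the coefficients have mixed signs, so the terms do not all align in phase there).

M_tri(2) = 82; |p(2)| = 50; equality at z=2: no.


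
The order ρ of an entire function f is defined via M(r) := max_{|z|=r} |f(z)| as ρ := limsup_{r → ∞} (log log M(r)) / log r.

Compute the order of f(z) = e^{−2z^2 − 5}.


|e^{−2z^2 − 5}| = e^{Re(-2·z^2) + -5} ≤ e^{2|z|^2 + -5} = e^{2r^2 + -5} on |z| = r, so ρ ≤ 2. Choosing z on |z|=r so that -2·z^2 is real positive (always possible by picking arg z appropriately) gives |f(z)| = e^{2r^2 + -5}, matching the bound. The additive constant -5 does not affect log log M(r) ~ 2·log r. Hence ρ = 2.
Therefore ρ = 2.

Order ρ = 2.


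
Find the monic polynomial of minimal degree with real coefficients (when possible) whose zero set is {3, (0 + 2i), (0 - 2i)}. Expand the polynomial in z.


The polynomial is p(z) = ∏_{α ∈ S} (z − α), where S = {3, (0 + 2i), (0 - 2i)}.
Expanding the product yields: p(z) = z^3 -3·z^2 + 4·z -12.
Note conjugate pairs combine to real quadratics: (z − (0+2i))(z − (0−2i)) = z² + 4.
The resulting polynomial has degree 3 and real coefficients as required.

p(z) = z^3 -3·z^2 + 4·z -12.


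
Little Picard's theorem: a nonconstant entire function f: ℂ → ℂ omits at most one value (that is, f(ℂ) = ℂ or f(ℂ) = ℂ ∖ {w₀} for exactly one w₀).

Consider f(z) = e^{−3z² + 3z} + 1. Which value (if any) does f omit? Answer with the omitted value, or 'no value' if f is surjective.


Little Picard bounds the complement of f(ℂ) to at most one point.
The exponent g(z) = −3z² + 3z is a nonconstant polynomial, hence surjective onto ℂ. So e^{g(z)} takes every value in {e^w : w ∈ ℂ} = ℂ ∖ {0}. Adding 1 shifts the range to ℂ ∖ {1}. f omits exactly 1.

Omitted value: 1.


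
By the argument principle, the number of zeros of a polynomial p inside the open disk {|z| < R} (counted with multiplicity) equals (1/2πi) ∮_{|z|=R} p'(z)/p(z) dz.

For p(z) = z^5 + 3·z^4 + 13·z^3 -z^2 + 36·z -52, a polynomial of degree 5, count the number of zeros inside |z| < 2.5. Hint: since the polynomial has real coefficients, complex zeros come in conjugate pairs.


The zeros of p are: (0 + 2i), (0 - 2i), (-2 + 3i), (-2 - 3i), 1.
Their magnitudes are: 2, 2, 3.606, 3.606, 1.
Zeros with |z| < R = 2.5: (0 + 2i), (0 - 2i), 1.
Count = 3.
By the argument principle, (1/2πi) ∮_{|z|=R} p'(z)/p(z) dz equals exactly this count.

Number of zeros inside |z| < 2.5: 3.


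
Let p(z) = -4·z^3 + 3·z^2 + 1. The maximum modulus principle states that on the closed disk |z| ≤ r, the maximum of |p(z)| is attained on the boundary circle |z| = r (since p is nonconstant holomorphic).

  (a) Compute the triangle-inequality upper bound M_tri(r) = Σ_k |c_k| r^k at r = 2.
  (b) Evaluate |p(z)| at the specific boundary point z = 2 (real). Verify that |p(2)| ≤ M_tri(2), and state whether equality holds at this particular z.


Coefficients: c_0 = 1, c_1 = 0, c_2 = 3, c_3 = -4. Radius r = 2.
Part (a). Triangle bound: M_tri(r) = Σ_k |c_k| r^k
  = |1|·2^0 + |0|·2^1 + |3|·2^2 + |-4|·2^3
  = 1 + 0 + 12 + 32 = 45.
This bounds M(r) := max_{|z|=r} |p(z)| from above; equality holds iff all terms c_k z^k can be made to align in phase at a single z on |z|=r.
Part (b). At z = 2 (real, on the circle |z| = r):
  p(2) = (1)·2^0 + (0)·2^1 + (3)·2^2 + (-4)·2^3 = -19.
  |p(2)| = 19.
Check: |p(2)| = 19 ≤ 45 = M_tri(2). ✓ Equality does not hold at z = 2 (the coefficients have mixed signs, so the terms do not all align in phase there).

M_tri(2) = 45; |p(2)| = 19; equality at z=2: no.


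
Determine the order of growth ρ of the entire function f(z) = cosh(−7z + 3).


cosh(w) is a linear combination of e^{iw} and e^{−iw} (or e^w, e^{−w} in the hyperbolic case), so |cosh(w)| ≤ e^{|w|}. With w = −7z + 3, |w| ≤ 7|z| + 3 = 7r + 3 on |z| = r, giving M(r) ≤ e^{7r + 3}, so ρ ≤ 1. On a suitable ray (z = it for sin/cos; z = t for sinh/cosh, t real → ∞), |cosh(−7z + 3)| grows like e^{7|t|}/2, so ρ ≥ 1. Hence ρ = 1.
Therefore ρ = 1.

Order ρ = 1.


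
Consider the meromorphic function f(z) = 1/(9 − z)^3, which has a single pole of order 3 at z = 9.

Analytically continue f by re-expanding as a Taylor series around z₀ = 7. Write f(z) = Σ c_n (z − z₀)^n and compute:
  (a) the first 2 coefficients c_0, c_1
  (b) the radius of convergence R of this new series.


Let w = z − z₀, so z = z₀ + w.
Then 9 − z = 9 − (z₀ + w) = (9 − z₀) − w = 2 − w.
f(z) = 1/(2 − w)^3 = (1/(2)^3) · (1 − w/(2))^{−3}.
By the binomial series (1−u)^{−3} = Σ_{n≥0} C(n+2, 2) u^n for |u|<1, with u = w/(2):
  c_n = C(n+2, 2) / (2)^(n+3).
  c_0 = 1/(2)^3 = 1/8.
  c_1 = 3/(2)^4 = 3/16.
The series is valid for |w/d| < 1, i.e. |z − z₀| < |d|.
Radius of convergence: R = |9 − z₀| = |2| = 2 (distance from z₀ to the singularity z = 9).

c_0 = 1/8, c_1 = 3/16; R = 2.


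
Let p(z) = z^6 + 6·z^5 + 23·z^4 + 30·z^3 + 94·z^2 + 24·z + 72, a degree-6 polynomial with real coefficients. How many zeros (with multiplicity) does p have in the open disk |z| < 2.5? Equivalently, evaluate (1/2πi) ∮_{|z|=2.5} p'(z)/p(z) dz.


The zeros of p are: (-3 + 3i), (-3 - 3i), (0 + 1i), (0 - 1i), (0 + 2i), (0 - 2i).
Their magnitudes are: 4.243, 4.243, 1, 1, 2, 2.
Zeros with |z| < R = 2.5: (0 + 1i), (0 - 1i), (0 + 2i), (0 - 2i).
Count = 4.
By the argument principle, (1/2πi) ∮_{|z|=R} p'(z)/p(z) dz equals exactly this count.

Number of zeros inside |z| < 2.5: 4.


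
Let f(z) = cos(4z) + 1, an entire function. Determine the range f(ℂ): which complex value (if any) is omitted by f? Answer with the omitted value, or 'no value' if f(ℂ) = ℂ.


Little Picard bounds the complement of f(ℂ) to at most one point.
cos is entire and surjective onto ℂ: for every w ∈ ℂ, cos(ζ) = w has a solution ζ ∈ ℂ (e.g., via the complex inverse arccos). With ζ = 4z this gives z = ζ/(4). Then 1·cos(4z) takes every value in 1·ℂ = ℂ, and adding 1 is a bijection of ℂ. So f is surjective and omits no value. (Note: only on the real line is cos bounded by [−1, 1].)

Omitted value: no value.


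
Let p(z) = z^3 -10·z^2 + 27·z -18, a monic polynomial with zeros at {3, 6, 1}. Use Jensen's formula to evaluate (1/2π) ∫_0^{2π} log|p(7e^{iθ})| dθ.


Zeros: 1, 3, 6; r = 7.
Inside |z| < r: 1, 3, 6. Outside (|z| ≥ r): ∅.
p(0) = -18, so log|p(0)| = log(18) = 2.8904.
Apply Jensen: I(r) = log|p(0)| + Σ_k log(r/|z_k|), summed over zeros inside |z| < r.
  log(r/|z_k|) for z_k = 3: log(7/3) = 0.8473
  log(r/|z_k|) for z_k = 6: log(7/6) = 0.1542
  log(r/|z_k|) for z_k = 1: log(7/1) = 1.9459
Sum over inside zeros: 2.9474.
I(r) = log|p(0)| + (inside sum) = 2.8904 + 2.9474 = 5.8377.
Closed form (all zeros inside, monic): I(r) = n·log(r) = 3·log(7) = 5.8377. ✓

I(r) ≈ 5.8377.


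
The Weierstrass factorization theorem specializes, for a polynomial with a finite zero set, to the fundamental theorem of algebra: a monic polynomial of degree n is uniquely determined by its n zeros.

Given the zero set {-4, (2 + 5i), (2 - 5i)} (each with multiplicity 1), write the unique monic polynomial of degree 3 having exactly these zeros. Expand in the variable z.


The polynomial is p(z) = ∏_{α ∈ S} (z − α), where S = {-4, (2 + 5i), (2 - 5i)}.
Expanding the product yields: p(z) = z^3 + 13·z + 116.
Note conjugate pairs combine to real quadratics: (z − (2+5i))(z − (2−5i)) = z² − 4z + 29.
The resulting polynomial has degree 3 and real coefficients as required.

p(z) = z^3 + 13·z + 116.


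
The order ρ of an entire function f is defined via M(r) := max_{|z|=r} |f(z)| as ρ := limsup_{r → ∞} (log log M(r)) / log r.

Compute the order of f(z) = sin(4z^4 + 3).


Write sin(w) = (e^{iw} ± e^{−iw})/(2 or 2i), so |sin(w)| ≤ e^{|w|}. With w = 4z^4 + 3, |w| ≤ 4r^4 + 3 on |z|=r, giving M(r) ≤ e^{4r^4 + 3} and ρ ≤ 4. For the lower bound, choose z on |z|=r with 4z^4 purely imaginary of modulus 4r^4; then |sin(4z^4 + 3)| grows like e^{4r^4}/2, so ρ ≥ 4. Hence ρ = 4.
Therefore ρ = 4.

Order ρ = 4.


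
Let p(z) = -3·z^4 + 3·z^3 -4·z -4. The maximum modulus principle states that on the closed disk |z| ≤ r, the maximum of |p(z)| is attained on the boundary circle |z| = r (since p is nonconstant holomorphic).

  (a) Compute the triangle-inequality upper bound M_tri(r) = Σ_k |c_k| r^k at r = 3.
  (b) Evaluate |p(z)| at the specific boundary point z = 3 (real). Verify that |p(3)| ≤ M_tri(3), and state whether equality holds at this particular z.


Coefficients: c_0 = -4, c_1 = -4, c_2 = 0, c_3 = 3, c_4 = -3. Radius r = 3.
Part (a). Triangle bound: M_tri(r) = Σ_k |c_k| r^k
  = |-4|·3^0 + |-4|·3^1 + |0|·3^2 + |3|·3^3 + |-3|·3^4
  = 4 + 12 + 0 + 81 + 243 = 340.
This bounds M(r) := max_{|z|=r} |p(z)| from above; equality holds iff all terms c_k z^k can be made to align in phase at a single z on |z|=r.
Part (b). At z = 3 (real, on the circle |z| = r):
  p(3) = (-4)·3^0 + (-4)·3^1 + (0)·3^2 + (3)·3^3 + (-3)·3^4 = -178.
  |p(3)| = 178.
Check: |p(3)| = 178 ≤ 340 = M_tri(3). ✓ Equality does not hold at z = 3 (the coefficients have mixed signs, so the terms do not all align in phase there).

M_tri(3) = 340; |p(3)| = 178; equality at z=3: no.


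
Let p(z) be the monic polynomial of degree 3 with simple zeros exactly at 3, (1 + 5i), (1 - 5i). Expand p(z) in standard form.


The polynomial is p(z) = ∏_{α ∈ S} (z − α), where S = {3, (1 + 5i), (1 - 5i)}.
Expanding the product yields: p(z) = z^3 -5·z^2 + 32·z -78.
Note conjugate pairs combine to real quadratics: (z − (1+5i))(z − (1−5i)) = z² − 2z + 26.
The resulting polynomial has degree 3 and real coefficients as required.

p(z) = z^3 -5·z^2 + 32·z -78.


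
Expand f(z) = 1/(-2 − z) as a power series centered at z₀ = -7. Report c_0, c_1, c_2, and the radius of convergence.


Let w = z − z₀, so z = z₀ + w.
Then -2 − z = -2 − (z₀ + w) = (-2 − z₀) − w = 5 − w.
f(z) = 1/(5 − w) = (1/(5)) · 1/(1 − w/(5)) = Σ_{n≥0} w^n / (5)^(n+1).
So c_n = 1/(5)^(n+1):
  c_0 = 1/(5)^1 = 1/5.
  c_1 = 1/(5)^2 = 1/25.
  c_2 = 1/(5)^3 = 1/125.
The series is valid for |w/d| < 1, i.e. |z − z₀| < |d|.
Radius of convergence: R = |-2 − z₀| = |5| = 5 (distance from z₀ to the singularity z = -2).

c_0 = 1/5, c_1 = 1/25, c_2 = 1/125; R = 5.


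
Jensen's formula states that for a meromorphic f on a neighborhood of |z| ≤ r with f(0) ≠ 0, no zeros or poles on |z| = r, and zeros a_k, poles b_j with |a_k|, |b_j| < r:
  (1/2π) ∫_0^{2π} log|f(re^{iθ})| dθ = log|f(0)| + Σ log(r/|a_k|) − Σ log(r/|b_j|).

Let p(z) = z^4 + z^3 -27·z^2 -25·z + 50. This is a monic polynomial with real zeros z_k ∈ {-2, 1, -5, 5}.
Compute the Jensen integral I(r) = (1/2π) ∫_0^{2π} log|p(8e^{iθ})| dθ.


Zeros: -5, -2, 1, 5; r = 8.
Inside |z| < r: -5, -2, 1, 5. Outside (|z| ≥ r): ∅.
p(0) = 50, so log|p(0)| = log(50) = 3.9120.
Apply Jensen: I(r) = log|p(0)| + Σ_k log(r/|z_k|), summed over zeros inside |z| < r.
  log(r/|z_k|) for z_k = -2: log(8/2) = 1.3863
  log(r/|z_k|) for z_k = 1: log(8/1) = 2.0794
  log(r/|z_k|) for z_k = -5: log(8/5) = 0.4700
  log(r/|z_k|) for z_k = 5: log(8/5) = 0.4700
Sum over inside zeros: 4.4057.
I(r) = log|p(0)| + (inside sum) = 3.9120 + 4.4057 = 8.3178.
Closed form (all zeros inside, monic): I(r) = n·log(r) = 4·log(8) = 8.3178. ✓

I(r) ≈ 8.3178.


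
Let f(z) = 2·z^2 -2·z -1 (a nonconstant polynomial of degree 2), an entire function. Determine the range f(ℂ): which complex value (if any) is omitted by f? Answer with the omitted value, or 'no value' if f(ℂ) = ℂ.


Little Picard bounds the complement of f(ℂ) to at most one point.
For every w ∈ ℂ, the equation p(z) − w = 0 is a nonconstant polynomial in z and hence has at least one root by the fundamental theorem of algebra. So p is surjective onto ℂ, omitting no value.

Omitted value: no value.


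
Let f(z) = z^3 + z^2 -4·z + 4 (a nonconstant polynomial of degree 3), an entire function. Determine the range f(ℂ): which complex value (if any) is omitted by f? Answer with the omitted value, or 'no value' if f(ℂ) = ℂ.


Little Picard bounds the complement of f(ℂ) to at most one point.
For every w ∈ ℂ, the equation p(z) − w = 0 is a nonconstant polynomial in z and hence has at least one root by the fundamental theorem of algebra. So p is surjective onto ℂ, omitting no value.

Omitted value: no value.


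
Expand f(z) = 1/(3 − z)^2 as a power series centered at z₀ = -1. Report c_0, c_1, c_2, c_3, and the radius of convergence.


Let w = z − z₀, so z = z₀ + w.
Then 3 − z = 3 − (z₀ + w) = (3 − z₀) − w = 4 − w.
f(z) = 1/(4 − w)^2 = (1/(4)^2) · (1 − w/(4))^{−2}.
By the binomial series (1−u)^{−2} = Σ_{n≥0} C(n+1, 1) u^n for |u|<1, with u = w/(4):
  c_n = C(n+1, 1) / (4)^(n+2).
  c_0 = 1/(4)^2 = 1/16.
  c_1 = 2/(4)^3 = 1/32.
  c_2 = 3/(4)^4 = 3/256.
  c_3 = 4/(4)^5 = 1/256.
The series is valid for |w/d| < 1, i.e. |z − z₀| < |d|.
Radius of convergence: R = |3 − z₀| = |4| = 4 (distance from z₀ to the singularity z = 3).

c_0 = 1/16, c_1 = 1/32, c_2 = 3/256, c_3 = 1/256; R = 4.


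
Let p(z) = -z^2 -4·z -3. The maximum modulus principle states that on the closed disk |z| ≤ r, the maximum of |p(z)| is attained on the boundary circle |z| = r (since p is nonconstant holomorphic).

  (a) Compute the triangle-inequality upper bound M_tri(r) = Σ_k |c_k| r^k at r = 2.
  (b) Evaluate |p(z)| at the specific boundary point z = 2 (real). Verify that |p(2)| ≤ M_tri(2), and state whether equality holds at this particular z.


Coefficients: c_0 = -3, c_1 = -4, c_2 = -1. Radius r = 2.
Part (a). Triangle bound: M_tri(r) = Σ_k |c_k| r^k
  = |-3|·2^0 + |-4|·2^1 + |-1|·2^2
  = 3 + 8 + 4 = 15.
This bounds M(r) := max_{|z|=r} |p(z)| from above; equality holds iff all terms c_k z^k can be made to align in phase at a single z on |z|=r.
Part (b). At z = 2 (real, on the circle |z| = r):
  p(2) = (-3)·2^0 + (-4)·2^1 + (-1)·2^2 = -15.
  |p(2)| = 15.
Since all nonzero coefficients share the same sign, |p(2)| = 15 = M_tri(2); the triangle bound is attained at z = 2, so in fact M(r) = 15.

M_tri(2) = 15; |p(2)| = 15; equality at z=2: yes.


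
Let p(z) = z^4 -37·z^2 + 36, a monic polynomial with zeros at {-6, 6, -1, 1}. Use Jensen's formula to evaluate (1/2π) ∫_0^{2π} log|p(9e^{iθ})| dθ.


Zeros: -6, -1, 1, 6; r = 9.
Inside |z| < r: -6, -1, 1, 6. Outside (|z| ≥ r): ∅.
p(0) = 36, so log|p(0)| = log(36) = 3.5835.
Apply Jensen: I(r) = log|p(0)| + Σ_k log(r/|z_k|), summed over zeros inside |z| < r.
  log(r/|z_k|) for z_k = -6: log(9/6) = 0.4055
  log(r/|z_k|) for z_k = 6: log(9/6) = 0.4055
  log(r/|z_k|) for z_k = -1: log(9/1) = 2.1972
  log(r/|z_k|) for z_k = 1: log(9/1) = 2.1972
Sum over inside zeros: 5.2054.
I(r) = log|p(0)| + (inside sum) = 3.5835 + 5.2054 = 8.7889.
Closed form (all zeros inside, monic): I(r) = n·log(r) = 4·log(9) = 8.7889. ✓

I(r) ≈ 8.7889.


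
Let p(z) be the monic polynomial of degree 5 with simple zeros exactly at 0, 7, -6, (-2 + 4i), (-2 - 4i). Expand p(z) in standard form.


The polynomial is p(z) = ∏_{α ∈ S} (z − α), where S = {0, 7, -6, (-2 + 4i), (-2 - 4i)}.
Expanding the product yields: p(z) = z^5 + 3·z^4 -26·z^3 -188·z^2 -840·z.
Note conjugate pairs combine to real quadratics: (z − (-2+4i))(z − (-2−4i)) = z² + 4z + 20.
The resulting polynomial has degree 5 and real coefficients as required.

p(z) = z^5 + 3·z^4 -26·z^3 -188·z^2 -840·z.


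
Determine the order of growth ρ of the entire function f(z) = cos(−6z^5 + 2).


Write cos(w) = (e^{iw} ± e^{−iw})/(2 or 2i), so |cos(w)| ≤ e^{|w|}. With w = −6z^5 + 2, |w| ≤ 6r^5 + 2 on |z|=r, giving M(r) ≤ e^{6r^5 + 2} and ρ ≤ 5. For the lower bound, choose z on |z|=r with -6z^5 purely imaginary of modulus 6r^5; then |cos(−6z^5 + 2)| grows like e^{6r^5}/2, so ρ ≥ 5. Hence ρ = 5.
Therefore ρ = 5.

Order ρ = 5.


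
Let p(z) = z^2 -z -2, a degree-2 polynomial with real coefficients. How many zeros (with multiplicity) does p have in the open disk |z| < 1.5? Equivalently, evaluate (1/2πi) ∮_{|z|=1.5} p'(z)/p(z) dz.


The zeros of p are: -1, 2.
Their magnitudes are: 1, 2.
Zeros with |z| < R = 1.5: -1.
Count = 1.
By the argument principle, (1/2πi) ∮_{|z|=R} p'(z)/p(z) dz equals exactly this count.

Number of zeros inside |z| < 1.5: 1.


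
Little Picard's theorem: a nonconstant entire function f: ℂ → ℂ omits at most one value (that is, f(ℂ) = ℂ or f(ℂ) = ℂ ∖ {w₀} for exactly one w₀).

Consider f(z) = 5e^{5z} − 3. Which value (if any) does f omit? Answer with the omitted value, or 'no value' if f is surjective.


Little Picard bounds the complement of f(ℂ) to at most one point.
e^{5z} is never zero on ℂ, so 5·e^{5z} takes every value in ℂ ∖ {0}. Adding -3 shifts the range to ℂ ∖ {-3}. Thus f omits exactly the value -3.

Omitted value: -3.


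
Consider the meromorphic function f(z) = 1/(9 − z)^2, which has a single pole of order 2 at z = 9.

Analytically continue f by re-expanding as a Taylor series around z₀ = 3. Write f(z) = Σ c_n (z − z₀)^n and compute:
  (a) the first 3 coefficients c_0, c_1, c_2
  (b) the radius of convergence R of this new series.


Let w = z − z₀, so z = z₀ + w.
Then 9 − z = 9 − (z₀ + w) = (9 − z₀) − w = 6 − w.
f(z) = 1/(6 − w)^2 = (1/(6)^2) · (1 − w/(6))^{−2}.
By the binomial series (1−u)^{−2} = Σ_{n≥0} C(n+1, 1) u^n for |u|<1, with u = w/(6):
  c_n = C(n+1, 1) / (6)^(n+2).
  c_0 = 1/(6)^2 = 1/36.
  c_1 = 2/(6)^3 = 1/108.
  c_2 = 3/(6)^4 = 1/432.
The series is valid for |w/d| < 1, i.e. |z − z₀| < |d|.
Radius of convergence: R = |9 − z₀| = |6| = 6 (distance from z₀ to the singularity z = 9).

c_0 = 1/36, c_1 = 1/108, c_2 = 1/432; R = 6.
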